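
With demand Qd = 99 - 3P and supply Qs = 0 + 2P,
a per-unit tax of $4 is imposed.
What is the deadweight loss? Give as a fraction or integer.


Pre-tax equilibrium quantity: Q* = 198/5
Post-tax equilibrium quantity: Q_tax = 174/5
Reduction in quantity: Q* - Q_tax = 24/5
DWL = (1/2) * tax * (Q* - Q_tax)
DWL = (1/2) * 4 * 24/5 = 48/5

48/5


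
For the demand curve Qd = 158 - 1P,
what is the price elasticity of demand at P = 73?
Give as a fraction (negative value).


dQ/dP = -1
At P = 73: Q = 158 - 1*73 = 85
E = (dQ/dP)(P/Q) = (-1)(73/85) = -73/85

-73/85


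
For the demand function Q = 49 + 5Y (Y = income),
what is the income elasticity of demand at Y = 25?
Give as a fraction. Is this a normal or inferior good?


dQ/dY = 5
At Y = 25: Q = 49 + 5*25 = 174
Ey = (dQ/dY)(Y/Q) = 5 * 25 / 174 = 125/174
Since Ey > 0, this is a normal good.

125/174 (normal good)


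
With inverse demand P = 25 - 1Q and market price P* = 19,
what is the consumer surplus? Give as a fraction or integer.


Maximum willingness to pay (at Q=0): P_max = 25
Quantity demanded at P* = 19:
Q* = (25 - 19)/1 = 6
CS = (1/2) * Q* * (P_max - P*)
CS = (1/2) * 6 * (25 - 19)
CS = (1/2) * 6 * 6 = 18

18


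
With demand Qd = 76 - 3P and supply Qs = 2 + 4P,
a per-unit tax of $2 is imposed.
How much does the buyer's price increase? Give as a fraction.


With a per-unit tax, the buyer's price increase depends on relative slopes.
Supply slope: d = 4, Demand slope: b = 3
Buyer's price increase = d * tax / (b + d)
= 4 * 2 / (3 + 4)
= 8 / 7 = 8/7

8/7


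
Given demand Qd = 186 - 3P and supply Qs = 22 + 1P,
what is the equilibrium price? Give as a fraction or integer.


At equilibrium, Qd = Qs.
186 - 3P = 22 + 1P
186 - 22 = 3P + 1P
164 = 4P
P* = 164/4 = 41

41


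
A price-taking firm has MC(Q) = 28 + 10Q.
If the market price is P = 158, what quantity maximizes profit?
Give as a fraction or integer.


In perfect competition, profit is maximized where P = MC.
158 = 28 + 10Q
130 = 10Q
Q* = 130/10 = 13

13


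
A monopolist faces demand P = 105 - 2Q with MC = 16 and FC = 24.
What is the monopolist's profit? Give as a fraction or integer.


MR = MC: 105 - 4Q = 16
Q* = 89/4
P* = 105 - 2*89/4 = 121/2
Profit = (P* - MC)*Q* - FC
= (121/2 - 16)*89/4 - 24
= 89/2*89/4 - 24
= 7921/8 - 24 = 7729/8

7729/8


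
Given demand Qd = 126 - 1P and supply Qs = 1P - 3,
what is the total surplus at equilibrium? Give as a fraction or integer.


Find equilibrium: 126 - 1P = 1P - 3
126 + 3 = 2P
P* = 129/2 = 129/2
Q* = 1*129/2 - 3 = 123/2
Inverse demand: P = 126 - Q/1, so P_max = 126
Inverse supply: P = 3 + Q/1, so P_min = 3
CS = (1/2) * 123/2 * (126 - 129/2) = 15129/8
PS = (1/2) * 123/2 * (129/2 - 3) = 15129/8
TS = CS + PS = 15129/8 + 15129/8 = 15129/4

15129/4


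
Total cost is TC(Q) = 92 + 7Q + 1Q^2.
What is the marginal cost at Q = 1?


MC = dTC/dQ = 7 + 2*1*Q
At Q = 1:
MC = 7 + 2*1
MC = 7 + 2 = 9

9


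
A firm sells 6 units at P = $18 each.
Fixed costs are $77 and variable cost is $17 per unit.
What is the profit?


Total Revenue = P * Q = 18 * 6 = $108
Total Cost = FC + VC*Q = 77 + 17*6 = $179
Profit = TR - TC = 108 - 179 = $-71

$-71


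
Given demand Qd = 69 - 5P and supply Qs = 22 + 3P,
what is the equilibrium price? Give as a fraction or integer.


At equilibrium, Qd = Qs.
69 - 5P = 22 + 3P
69 - 22 = 5P + 3P
47 = 8P
P* = 47/8 = 47/8

47/8


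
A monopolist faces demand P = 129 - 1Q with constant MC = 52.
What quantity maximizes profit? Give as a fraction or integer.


TR = P*Q = (129 - 1Q)Q = 129Q - 1Q^2
MR = dTR/dQ = 129 - 2Q
Set MR = MC:
129 - 2Q = 52
77 = 2Q
Q* = 77/2 = 77/2

77/2


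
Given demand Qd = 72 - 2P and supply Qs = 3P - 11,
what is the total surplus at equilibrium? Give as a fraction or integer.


Find equilibrium: 72 - 2P = 3P - 11
72 + 11 = 5P
P* = 83/5 = 83/5
Q* = 3*83/5 - 11 = 194/5
Inverse demand: P = 36 - Q/2, so P_max = 36
Inverse supply: P = 11/3 + Q/3, so P_min = 11/3
CS = (1/2) * 194/5 * (36 - 83/5) = 9409/25
PS = (1/2) * 194/5 * (83/5 - 11/3) = 18818/75
TS = CS + PS = 9409/25 + 18818/75 = 9409/15

9409/15


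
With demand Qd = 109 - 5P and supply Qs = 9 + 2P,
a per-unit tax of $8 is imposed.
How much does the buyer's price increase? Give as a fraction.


With a per-unit tax, the buyer's price increase depends on relative slopes.
Supply slope: d = 2, Demand slope: b = 5
Buyer's price increase = d * tax / (b + d)
= 2 * 8 / (5 + 2)
= 16 / 7 = 16/7

16/7


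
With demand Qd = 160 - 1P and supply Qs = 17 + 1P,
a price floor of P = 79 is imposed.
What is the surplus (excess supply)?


At P = 79:
Qd = 160 - 1*79 = 81
Qs = 17 + 1*79 = 96
Surplus = Qs - Qd = 96 - 81 = 15

15


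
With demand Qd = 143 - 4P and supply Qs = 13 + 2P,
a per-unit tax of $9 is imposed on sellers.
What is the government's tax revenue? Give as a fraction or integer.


With tax on sellers, new supply: Qs' = 13 + 2(P - 9)
= 2P - 5
New equilibrium quantity:
Q_new = 133/3
Tax revenue = tax * Q_new = 9 * 133/3 = 399

399


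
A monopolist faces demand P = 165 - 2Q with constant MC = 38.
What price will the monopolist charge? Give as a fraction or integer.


MR = 165 - 4Q
Set MR = MC: 165 - 4Q = 38
Q* = 127/4
Substitute into demand:
P* = 165 - 2*127/4 = 203/2

203/2


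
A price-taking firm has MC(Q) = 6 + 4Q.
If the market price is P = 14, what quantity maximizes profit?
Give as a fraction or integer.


In perfect competition, profit is maximized where P = MC.
14 = 6 + 4Q
8 = 4Q
Q* = 8/4 = 2

2


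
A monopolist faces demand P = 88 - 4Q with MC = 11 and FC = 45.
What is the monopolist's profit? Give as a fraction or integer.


MR = MC: 88 - 8Q = 11
Q* = 77/8
P* = 88 - 4*77/8 = 99/2
Profit = (P* - MC)*Q* - FC
= (99/2 - 11)*77/8 - 45
= 77/2*77/8 - 45
= 5929/16 - 45 = 5209/16

5209/16


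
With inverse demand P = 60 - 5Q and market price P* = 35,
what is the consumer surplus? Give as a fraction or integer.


Maximum willingness to pay (at Q=0): P_max = 60
Quantity demanded at P* = 35:
Q* = (60 - 35)/5 = 5
CS = (1/2) * Q* * (P_max - P*)
CS = (1/2) * 5 * (60 - 35)
CS = (1/2) * 5 * 25 = 125/2

125/2


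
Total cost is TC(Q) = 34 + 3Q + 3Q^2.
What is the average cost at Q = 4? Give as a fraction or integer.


TC(4) = 34 + 3*4 + 3*4^2
TC(4) = 34 + 12 + 48 = 94
AC = TC/Q = 94/4 = 47/2

47/2


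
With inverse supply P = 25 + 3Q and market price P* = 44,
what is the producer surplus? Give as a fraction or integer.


Minimum supply price (at Q=0): P_min = 25
Quantity supplied at P* = 44:
Q* = (44 - 25)/3 = 19/3
PS = (1/2) * Q* * (P* - P_min)
PS = (1/2) * 19/3 * (44 - 25)
PS = (1/2) * 19/3 * 19 = 361/6

361/6


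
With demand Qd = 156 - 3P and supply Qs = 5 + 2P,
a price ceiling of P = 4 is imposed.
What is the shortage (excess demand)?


At P = 4:
Qd = 156 - 3*4 = 144
Qs = 5 + 2*4 = 13
Shortage = Qd - Qs = 144 - 13 = 131

131


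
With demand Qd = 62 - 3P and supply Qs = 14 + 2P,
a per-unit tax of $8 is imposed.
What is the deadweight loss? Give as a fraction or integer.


Pre-tax equilibrium quantity: Q* = 166/5
Post-tax equilibrium quantity: Q_tax = 118/5
Reduction in quantity: Q* - Q_tax = 48/5
DWL = (1/2) * tax * (Q* - Q_tax)
DWL = (1/2) * 8 * 48/5 = 192/5

192/5


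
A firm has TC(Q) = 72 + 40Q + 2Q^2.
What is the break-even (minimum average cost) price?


AC(Q) = 72/Q + 40 + 2Q
To minimize: dAC/dQ = -72/Q^2 + 2 = 0
Q^2 = 72/2 = 36
Q* = 6
Min AC = 72/6 + 40 + 2*6
Min AC = 12 + 40 + 12 = 64

64


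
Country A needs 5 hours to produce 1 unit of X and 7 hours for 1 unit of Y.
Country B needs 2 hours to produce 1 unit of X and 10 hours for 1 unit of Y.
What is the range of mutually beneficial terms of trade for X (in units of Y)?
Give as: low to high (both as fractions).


Opportunity cost of X for Country A = hours_X / hours_Y = 5/7 = 5/7 units of Y
Opportunity cost of X for Country B = hours_X / hours_Y = 2/10 = 1/5 units of Y
Terms of trade must be between the two opportunity costs.
Range: 1/5 to 5/7

1/5 to 5/7


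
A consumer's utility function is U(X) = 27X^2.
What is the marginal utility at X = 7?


MU = dU/dX = 27*2*X^(2-1)
MU = 54*X^1
At X = 7:
MU = 54 * 7^1
MU = 54 * 7 = 378

378


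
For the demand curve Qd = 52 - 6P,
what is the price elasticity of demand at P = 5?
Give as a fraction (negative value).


dQ/dP = -6
At P = 5: Q = 52 - 6*5 = 22
E = (dQ/dP)(P/Q) = (-6)(5/22) = -15/11

-15/11


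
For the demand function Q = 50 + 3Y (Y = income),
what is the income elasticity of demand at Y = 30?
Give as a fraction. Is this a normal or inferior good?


dQ/dY = 3
At Y = 30: Q = 50 + 3*30 = 140
Ey = (dQ/dY)(Y/Q) = 3 * 30 / 140 = 9/14
Since Ey > 0, this is a normal good.

9/14 (normal good)


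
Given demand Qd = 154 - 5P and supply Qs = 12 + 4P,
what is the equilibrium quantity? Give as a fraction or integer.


First find equilibrium price:
154 - 5P = 12 + 4P
P* = 142/9 = 142/9
Then substitute into demand:
Q* = 154 - 5 * 142/9 = 676/9

676/9


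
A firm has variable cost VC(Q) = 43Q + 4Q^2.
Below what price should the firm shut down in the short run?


AVC(Q) = VC(Q)/Q = 43 + 4Q
AVC is increasing in Q, so minimum AVC is at Q -> 0+.
Min AVC = 43
The firm should shut down if P < 43.

43


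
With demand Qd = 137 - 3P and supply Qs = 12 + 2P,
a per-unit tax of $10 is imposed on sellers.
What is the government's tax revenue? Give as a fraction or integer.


With tax on sellers, new supply: Qs' = 12 + 2(P - 10)
= 2P - 8
New equilibrium quantity:
Q_new = 50
Tax revenue = tax * Q_new = 10 * 50 = 500

500


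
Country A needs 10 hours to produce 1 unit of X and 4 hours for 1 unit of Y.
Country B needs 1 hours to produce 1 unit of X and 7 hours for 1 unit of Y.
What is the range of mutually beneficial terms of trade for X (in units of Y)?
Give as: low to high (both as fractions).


Opportunity cost of X for Country A = hours_X / hours_Y = 10/4 = 5/2 units of Y
Opportunity cost of X for Country B = hours_X / hours_Y = 1/7 = 1/7 units of Y
Terms of trade must be between the two opportunity costs.
Range: 1/7 to 5/2

1/7 to 5/2


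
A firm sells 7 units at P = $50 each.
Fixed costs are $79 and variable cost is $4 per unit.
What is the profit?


Total Revenue = P * Q = 50 * 7 = $350
Total Cost = FC + VC*Q = 79 + 4*7 = $107
Profit = TR - TC = 350 - 107 = $243

$243


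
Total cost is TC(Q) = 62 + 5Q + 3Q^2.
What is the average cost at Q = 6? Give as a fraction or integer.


TC(6) = 62 + 5*6 + 3*6^2
TC(6) = 62 + 30 + 108 = 200
AC = TC/Q = 200/6 = 100/3

100/3


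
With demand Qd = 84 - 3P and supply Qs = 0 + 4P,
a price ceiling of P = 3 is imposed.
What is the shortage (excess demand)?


At P = 3:
Qd = 84 - 3*3 = 75
Qs = 0 + 4*3 = 12
Shortage = Qd - Qs = 75 - 12 = 63

63


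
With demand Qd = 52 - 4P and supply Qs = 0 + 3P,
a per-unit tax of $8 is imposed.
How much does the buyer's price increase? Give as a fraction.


With a per-unit tax, the buyer's price increase depends on relative slopes.
Supply slope: d = 3, Demand slope: b = 4
Buyer's price increase = d * tax / (b + d)
= 3 * 8 / (4 + 3)
= 24 / 7 = 24/7

24/7


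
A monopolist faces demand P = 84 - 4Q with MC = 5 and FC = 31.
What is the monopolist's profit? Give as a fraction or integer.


MR = MC: 84 - 8Q = 5
Q* = 79/8
P* = 84 - 4*79/8 = 89/2
Profit = (P* - MC)*Q* - FC
= (89/2 - 5)*79/8 - 31
= 79/2*79/8 - 31
= 6241/16 - 31 = 5745/16

5745/16


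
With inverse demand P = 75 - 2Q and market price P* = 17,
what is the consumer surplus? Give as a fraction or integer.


Maximum willingness to pay (at Q=0): P_max = 75
Quantity demanded at P* = 17:
Q* = (75 - 17)/2 = 29
CS = (1/2) * Q* * (P_max - P*)
CS = (1/2) * 29 * (75 - 17)
CS = (1/2) * 29 * 58 = 841

841


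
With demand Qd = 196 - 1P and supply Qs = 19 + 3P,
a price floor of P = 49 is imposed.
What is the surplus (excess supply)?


At P = 49:
Qd = 196 - 1*49 = 147
Qs = 19 + 3*49 = 166
Surplus = Qs - Qd = 166 - 147 = 19

19


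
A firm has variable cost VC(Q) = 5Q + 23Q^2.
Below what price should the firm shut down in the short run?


AVC(Q) = VC(Q)/Q = 5 + 23Q
AVC is increasing in Q, so minimum AVC is at Q -> 0+.
Min AVC = 5
The firm should shut down if P < 5.

5


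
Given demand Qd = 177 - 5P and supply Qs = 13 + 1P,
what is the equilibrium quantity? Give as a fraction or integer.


First find equilibrium price:
177 - 5P = 13 + 1P
P* = 164/6 = 82/3
Then substitute into demand:
Q* = 177 - 5 * 82/3 = 121/3

121/3


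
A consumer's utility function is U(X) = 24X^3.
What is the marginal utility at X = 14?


MU = dU/dX = 24*3*X^(3-1)
MU = 72*X^2
At X = 14:
MU = 72 * 14^2
MU = 72 * 196 = 14112

14112


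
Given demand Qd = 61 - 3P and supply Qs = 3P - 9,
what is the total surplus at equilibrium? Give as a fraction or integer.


Find equilibrium: 61 - 3P = 3P - 9
61 + 9 = 6P
P* = 70/6 = 35/3
Q* = 3*35/3 - 9 = 26
Inverse demand: P = 61/3 - Q/3, so P_max = 61/3
Inverse supply: P = 3 + Q/3, so P_min = 3
CS = (1/2) * 26 * (61/3 - 35/3) = 338/3
PS = (1/2) * 26 * (35/3 - 3) = 338/3
TS = CS + PS = 338/3 + 338/3 = 676/3

676/3


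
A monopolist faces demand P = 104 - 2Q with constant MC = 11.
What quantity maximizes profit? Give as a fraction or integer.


TR = P*Q = (104 - 2Q)Q = 104Q - 2Q^2
MR = dTR/dQ = 104 - 4Q
Set MR = MC:
104 - 4Q = 11
93 = 4Q
Q* = 93/4 = 93/4

93/4


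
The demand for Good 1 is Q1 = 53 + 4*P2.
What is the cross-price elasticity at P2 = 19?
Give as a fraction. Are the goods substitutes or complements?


dQ1/dP2 = 4
At P2 = 19: Q1 = 53 + 4*19 = 129
Exy = (dQ1/dP2)(P2/Q1) = 4 * 19 / 129 = 76/129
Since Exy > 0, the goods are substitutes.

76/129 (substitutes)


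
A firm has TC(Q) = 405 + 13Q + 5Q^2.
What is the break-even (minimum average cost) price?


AC(Q) = 405/Q + 13 + 5Q
To minimize: dAC/dQ = -405/Q^2 + 5 = 0
Q^2 = 405/5 = 81
Q* = 9
Min AC = 405/9 + 13 + 5*9
Min AC = 45 + 13 + 45 = 103

103


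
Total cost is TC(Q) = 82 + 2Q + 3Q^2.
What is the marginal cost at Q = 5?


MC = dTC/dQ = 2 + 2*3*Q
At Q = 5:
MC = 2 + 6*5
MC = 2 + 30 = 32

32


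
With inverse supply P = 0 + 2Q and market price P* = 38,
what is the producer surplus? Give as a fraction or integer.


Minimum supply price (at Q=0): P_min = 0
Quantity supplied at P* = 38:
Q* = (38 - 0)/2 = 19
PS = (1/2) * Q* * (P* - P_min)
PS = (1/2) * 19 * (38 - 0)
PS = (1/2) * 19 * 38 = 361

361


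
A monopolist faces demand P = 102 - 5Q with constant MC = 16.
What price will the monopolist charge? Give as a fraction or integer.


MR = 102 - 10Q
Set MR = MC: 102 - 10Q = 16
Q* = 43/5
Substitute into demand:
P* = 102 - 5*43/5 = 59

59


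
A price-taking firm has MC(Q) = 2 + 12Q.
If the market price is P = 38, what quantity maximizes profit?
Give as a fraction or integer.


In perfect competition, profit is maximized where P = MC.
38 = 2 + 12Q
36 = 12Q
Q* = 36/12 = 3

3


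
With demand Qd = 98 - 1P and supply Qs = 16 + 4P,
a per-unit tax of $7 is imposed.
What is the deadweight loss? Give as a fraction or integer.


Pre-tax equilibrium quantity: Q* = 408/5
Post-tax equilibrium quantity: Q_tax = 76
Reduction in quantity: Q* - Q_tax = 28/5
DWL = (1/2) * tax * (Q* - Q_tax)
DWL = (1/2) * 7 * 28/5 = 98/5

98/5


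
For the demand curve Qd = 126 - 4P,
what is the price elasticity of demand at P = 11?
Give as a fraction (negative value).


dQ/dP = -4
At P = 11: Q = 126 - 4*11 = 82
E = (dQ/dP)(P/Q) = (-4)(11/82) = -22/41

-22/41


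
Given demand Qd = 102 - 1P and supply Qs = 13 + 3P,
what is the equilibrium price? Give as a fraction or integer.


At equilibrium, Qd = Qs.
102 - 1P = 13 + 3P
102 - 13 = 1P + 3P
89 = 4P
P* = 89/4 = 89/4

89/4


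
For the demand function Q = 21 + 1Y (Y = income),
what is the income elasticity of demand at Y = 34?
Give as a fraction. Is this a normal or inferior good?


dQ/dY = 1
At Y = 34: Q = 21 + 1*34 = 55
Ey = (dQ/dY)(Y/Q) = 1 * 34 / 55 = 34/55
Since Ey > 0, this is a normal good.

34/55 (normal good)


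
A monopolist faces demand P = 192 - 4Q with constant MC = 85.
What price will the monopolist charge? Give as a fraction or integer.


MR = 192 - 8Q
Set MR = MC: 192 - 8Q = 85
Q* = 107/8
Substitute into demand:
P* = 192 - 4*107/8 = 277/2

277/2


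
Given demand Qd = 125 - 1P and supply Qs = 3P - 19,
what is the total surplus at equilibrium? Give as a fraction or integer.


Find equilibrium: 125 - 1P = 3P - 19
125 + 19 = 4P
P* = 144/4 = 36
Q* = 3*36 - 19 = 89
Inverse demand: P = 125 - Q/1, so P_max = 125
Inverse supply: P = 19/3 + Q/3, so P_min = 19/3
CS = (1/2) * 89 * (125 - 36) = 7921/2
PS = (1/2) * 89 * (36 - 19/3) = 7921/6
TS = CS + PS = 7921/2 + 7921/6 = 15842/3

15842/3


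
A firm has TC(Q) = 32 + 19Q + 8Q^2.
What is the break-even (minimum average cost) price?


AC(Q) = 32/Q + 19 + 8Q
To minimize: dAC/dQ = -32/Q^2 + 8 = 0
Q^2 = 32/8 = 4
Q* = 2
Min AC = 32/2 + 19 + 8*2
Min AC = 16 + 19 + 16 = 51

51


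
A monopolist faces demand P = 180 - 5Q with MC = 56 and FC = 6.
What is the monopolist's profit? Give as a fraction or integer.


MR = MC: 180 - 10Q = 56
Q* = 62/5
P* = 180 - 5*62/5 = 118
Profit = (P* - MC)*Q* - FC
= (118 - 56)*62/5 - 6
= 62*62/5 - 6
= 3844/5 - 6 = 3814/5

3814/5


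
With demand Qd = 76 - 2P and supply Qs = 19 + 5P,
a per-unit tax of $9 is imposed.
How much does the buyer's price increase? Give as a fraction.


With a per-unit tax, the buyer's price increase depends on relative slopes.
Supply slope: d = 5, Demand slope: b = 2
Buyer's price increase = d * tax / (b + d)
= 5 * 9 / (2 + 5)
= 45 / 7 = 45/7

45/7


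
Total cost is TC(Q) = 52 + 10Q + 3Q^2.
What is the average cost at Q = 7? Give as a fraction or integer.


TC(7) = 52 + 10*7 + 3*7^2
TC(7) = 52 + 70 + 147 = 269
AC = TC/Q = 269/7 = 269/7

269/7


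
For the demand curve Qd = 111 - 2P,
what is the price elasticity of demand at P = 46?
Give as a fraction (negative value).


dQ/dP = -2
At P = 46: Q = 111 - 2*46 = 19
E = (dQ/dP)(P/Q) = (-2)(46/19) = -92/19

-92/19


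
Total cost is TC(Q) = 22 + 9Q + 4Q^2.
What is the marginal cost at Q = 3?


MC = dTC/dQ = 9 + 2*4*Q
At Q = 3:
MC = 9 + 8*3
MC = 9 + 24 = 33

33


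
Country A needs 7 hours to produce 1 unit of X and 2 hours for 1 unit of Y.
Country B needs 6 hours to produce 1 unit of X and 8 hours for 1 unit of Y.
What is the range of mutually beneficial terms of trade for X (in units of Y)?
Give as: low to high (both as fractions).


Opportunity cost of X for Country A = hours_X / hours_Y = 7/2 = 7/2 units of Y
Opportunity cost of X for Country B = hours_X / hours_Y = 6/8 = 3/4 units of Y
Terms of trade must be between the two opportunity costs.
Range: 3/4 to 7/2

3/4 to 7/2


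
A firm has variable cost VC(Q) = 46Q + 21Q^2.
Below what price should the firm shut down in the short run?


AVC(Q) = VC(Q)/Q = 46 + 21Q
AVC is increasing in Q, so minimum AVC is at Q -> 0+.
Min AVC = 46
The firm should shut down if P < 46.

46


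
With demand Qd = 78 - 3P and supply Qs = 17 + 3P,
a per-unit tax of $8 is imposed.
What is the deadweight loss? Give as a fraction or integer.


Pre-tax equilibrium quantity: Q* = 95/2
Post-tax equilibrium quantity: Q_tax = 71/2
Reduction in quantity: Q* - Q_tax = 12
DWL = (1/2) * tax * (Q* - Q_tax)
DWL = (1/2) * 8 * 12 = 48

48


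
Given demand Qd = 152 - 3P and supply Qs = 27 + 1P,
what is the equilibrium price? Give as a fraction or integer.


At equilibrium, Qd = Qs.
152 - 3P = 27 + 1P
152 - 27 = 3P + 1P
125 = 4P
P* = 125/4 = 125/4

125/4


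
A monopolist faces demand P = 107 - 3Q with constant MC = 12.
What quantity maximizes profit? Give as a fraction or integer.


TR = P*Q = (107 - 3Q)Q = 107Q - 3Q^2
MR = dTR/dQ = 107 - 6Q
Set MR = MC:
107 - 6Q = 12
95 = 6Q
Q* = 95/6 = 95/6

95/6


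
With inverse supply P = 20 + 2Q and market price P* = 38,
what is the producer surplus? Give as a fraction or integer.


Minimum supply price (at Q=0): P_min = 20
Quantity supplied at P* = 38:
Q* = (38 - 20)/2 = 9
PS = (1/2) * Q* * (P* - P_min)
PS = (1/2) * 9 * (38 - 20)
PS = (1/2) * 9 * 18 = 81

81


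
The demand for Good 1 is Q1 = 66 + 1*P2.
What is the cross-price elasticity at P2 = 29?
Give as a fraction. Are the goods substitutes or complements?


dQ1/dP2 = 1
At P2 = 29: Q1 = 66 + 1*29 = 95
Exy = (dQ1/dP2)(P2/Q1) = 1 * 29 / 95 = 29/95
Since Exy > 0, the goods are substitutes.

29/95 (substitutes)


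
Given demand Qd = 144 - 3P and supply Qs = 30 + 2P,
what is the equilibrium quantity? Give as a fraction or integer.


First find equilibrium price:
144 - 3P = 30 + 2P
P* = 114/5 = 114/5
Then substitute into demand:
Q* = 144 - 3 * 114/5 = 378/5

378/5


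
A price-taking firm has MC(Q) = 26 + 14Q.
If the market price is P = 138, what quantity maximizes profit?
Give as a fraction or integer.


In perfect competition, profit is maximized where P = MC.
138 = 26 + 14Q
112 = 14Q
Q* = 112/14 = 8

8


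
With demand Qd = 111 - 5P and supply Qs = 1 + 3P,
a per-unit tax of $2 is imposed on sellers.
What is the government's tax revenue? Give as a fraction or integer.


With tax on sellers, new supply: Qs' = 1 + 3(P - 2)
= 3P - 5
New equilibrium quantity:
Q_new = 77/2
Tax revenue = tax * Q_new = 2 * 77/2 = 77

77


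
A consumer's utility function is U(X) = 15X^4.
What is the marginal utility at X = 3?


MU = dU/dX = 15*4*X^(4-1)
MU = 60*X^3
At X = 3:
MU = 60 * 3^3
MU = 60 * 27 = 1620

1620


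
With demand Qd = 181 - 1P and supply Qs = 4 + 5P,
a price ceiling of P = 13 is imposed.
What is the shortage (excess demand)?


At P = 13:
Qd = 181 - 1*13 = 168
Qs = 4 + 5*13 = 69
Shortage = Qd - Qs = 168 - 69 = 99

99


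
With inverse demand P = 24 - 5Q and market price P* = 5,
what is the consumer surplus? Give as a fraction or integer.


Maximum willingness to pay (at Q=0): P_max = 24
Quantity demanded at P* = 5:
Q* = (24 - 5)/5 = 19/5
CS = (1/2) * Q* * (P_max - P*)
CS = (1/2) * 19/5 * (24 - 5)
CS = (1/2) * 19/5 * 19 = 361/10

361/10


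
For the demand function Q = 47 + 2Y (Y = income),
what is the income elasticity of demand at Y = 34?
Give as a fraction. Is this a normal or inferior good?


dQ/dY = 2
At Y = 34: Q = 47 + 2*34 = 115
Ey = (dQ/dY)(Y/Q) = 2 * 34 / 115 = 68/115
Since Ey > 0, this is a normal good.

68/115 (normal good)


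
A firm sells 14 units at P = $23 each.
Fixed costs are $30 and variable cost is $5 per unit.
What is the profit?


Total Revenue = P * Q = 23 * 14 = $322
Total Cost = FC + VC*Q = 30 + 5*14 = $100
Profit = TR - TC = 322 - 100 = $222

$222


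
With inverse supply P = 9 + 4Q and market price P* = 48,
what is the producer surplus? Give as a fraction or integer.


Minimum supply price (at Q=0): P_min = 9
Quantity supplied at P* = 48:
Q* = (48 - 9)/4 = 39/4
PS = (1/2) * Q* * (P* - P_min)
PS = (1/2) * 39/4 * (48 - 9)
PS = (1/2) * 39/4 * 39 = 1521/8

1521/8


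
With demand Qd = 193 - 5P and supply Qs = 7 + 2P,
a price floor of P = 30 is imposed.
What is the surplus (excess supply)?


At P = 30:
Qd = 193 - 5*30 = 43
Qs = 7 + 2*30 = 67
Surplus = Qs - Qd = 67 - 43 = 24

24


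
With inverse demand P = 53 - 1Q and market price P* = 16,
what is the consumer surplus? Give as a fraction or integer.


Maximum willingness to pay (at Q=0): P_max = 53
Quantity demanded at P* = 16:
Q* = (53 - 16)/1 = 37
CS = (1/2) * Q* * (P_max - P*)
CS = (1/2) * 37 * (53 - 16)
CS = (1/2) * 37 * 37 = 1369/2

1369/2


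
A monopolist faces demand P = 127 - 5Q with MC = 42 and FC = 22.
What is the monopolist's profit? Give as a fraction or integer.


MR = MC: 127 - 10Q = 42
Q* = 17/2
P* = 127 - 5*17/2 = 169/2
Profit = (P* - MC)*Q* - FC
= (169/2 - 42)*17/2 - 22
= 85/2*17/2 - 22
= 1445/4 - 22 = 1357/4

1357/4


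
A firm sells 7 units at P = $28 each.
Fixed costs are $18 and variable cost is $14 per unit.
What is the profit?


Total Revenue = P * Q = 28 * 7 = $196
Total Cost = FC + VC*Q = 18 + 14*7 = $116
Profit = TR - TC = 196 - 116 = $80

$80


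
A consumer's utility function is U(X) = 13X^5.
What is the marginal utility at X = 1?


MU = dU/dX = 13*5*X^(5-1)
MU = 65*X^4
At X = 1:
MU = 65 * 1^4
MU = 65 * 1 = 65

65


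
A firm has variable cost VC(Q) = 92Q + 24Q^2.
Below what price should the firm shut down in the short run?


AVC(Q) = VC(Q)/Q = 92 + 24Q
AVC is increasing in Q, so minimum AVC is at Q -> 0+.
Min AVC = 92
The firm should shut down if P < 92.

92


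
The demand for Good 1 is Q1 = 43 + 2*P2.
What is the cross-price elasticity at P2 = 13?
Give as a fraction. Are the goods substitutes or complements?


dQ1/dP2 = 2
At P2 = 13: Q1 = 43 + 2*13 = 69
Exy = (dQ1/dP2)(P2/Q1) = 2 * 13 / 69 = 26/69
Since Exy > 0, the goods are substitutes.

26/69 (substitutes)


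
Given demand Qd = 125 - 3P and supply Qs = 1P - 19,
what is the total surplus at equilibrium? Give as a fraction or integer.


Find equilibrium: 125 - 3P = 1P - 19
125 + 19 = 4P
P* = 144/4 = 36
Q* = 1*36 - 19 = 17
Inverse demand: P = 125/3 - Q/3, so P_max = 125/3
Inverse supply: P = 19 + Q/1, so P_min = 19
CS = (1/2) * 17 * (125/3 - 36) = 289/6
PS = (1/2) * 17 * (36 - 19) = 289/2
TS = CS + PS = 289/6 + 289/2 = 578/3

578/3


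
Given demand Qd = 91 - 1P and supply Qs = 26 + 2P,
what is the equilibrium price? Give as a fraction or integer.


At equilibrium, Qd = Qs.
91 - 1P = 26 + 2P
91 - 26 = 1P + 2P
65 = 3P
P* = 65/3 = 65/3

65/3


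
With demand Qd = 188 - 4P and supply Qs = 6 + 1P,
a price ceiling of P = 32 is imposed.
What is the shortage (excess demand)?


At P = 32:
Qd = 188 - 4*32 = 60
Qs = 6 + 1*32 = 38
Shortage = Qd - Qs = 60 - 38 = 22

22


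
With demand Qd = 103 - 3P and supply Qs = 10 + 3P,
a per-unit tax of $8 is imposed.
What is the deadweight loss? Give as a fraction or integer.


Pre-tax equilibrium quantity: Q* = 113/2
Post-tax equilibrium quantity: Q_tax = 89/2
Reduction in quantity: Q* - Q_tax = 12
DWL = (1/2) * tax * (Q* - Q_tax)
DWL = (1/2) * 8 * 12 = 48

48


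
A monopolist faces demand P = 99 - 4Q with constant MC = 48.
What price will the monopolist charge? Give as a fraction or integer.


MR = 99 - 8Q
Set MR = MC: 99 - 8Q = 48
Q* = 51/8
Substitute into demand:
P* = 99 - 4*51/8 = 147/2

147/2


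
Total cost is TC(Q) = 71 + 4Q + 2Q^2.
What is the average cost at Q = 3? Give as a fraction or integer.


TC(3) = 71 + 4*3 + 2*3^2
TC(3) = 71 + 12 + 18 = 101
AC = TC/Q = 101/3 = 101/3

101/3


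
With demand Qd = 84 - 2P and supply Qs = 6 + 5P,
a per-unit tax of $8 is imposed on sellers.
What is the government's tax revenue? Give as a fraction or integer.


With tax on sellers, new supply: Qs' = 6 + 5(P - 8)
= 5P - 34
New equilibrium quantity:
Q_new = 352/7
Tax revenue = tax * Q_new = 8 * 352/7 = 2816/7

2816/7


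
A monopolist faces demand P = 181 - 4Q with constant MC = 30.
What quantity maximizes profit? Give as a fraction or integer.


TR = P*Q = (181 - 4Q)Q = 181Q - 4Q^2
MR = dTR/dQ = 181 - 8Q
Set MR = MC:
181 - 8Q = 30
151 = 8Q
Q* = 151/8 = 151/8

151/8


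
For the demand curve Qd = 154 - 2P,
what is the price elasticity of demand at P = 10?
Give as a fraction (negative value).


dQ/dP = -2
At P = 10: Q = 154 - 2*10 = 134
E = (dQ/dP)(P/Q) = (-2)(10/134) = -10/67

-10/67


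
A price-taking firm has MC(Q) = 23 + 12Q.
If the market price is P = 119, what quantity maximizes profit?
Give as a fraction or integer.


In perfect competition, profit is maximized where P = MC.
119 = 23 + 12Q
96 = 12Q
Q* = 96/12 = 8

8


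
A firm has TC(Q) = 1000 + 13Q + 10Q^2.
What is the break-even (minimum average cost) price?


AC(Q) = 1000/Q + 13 + 10Q
To minimize: dAC/dQ = -1000/Q^2 + 10 = 0
Q^2 = 1000/10 = 100
Q* = 10
Min AC = 1000/10 + 13 + 10*10
Min AC = 100 + 13 + 100 = 213

213


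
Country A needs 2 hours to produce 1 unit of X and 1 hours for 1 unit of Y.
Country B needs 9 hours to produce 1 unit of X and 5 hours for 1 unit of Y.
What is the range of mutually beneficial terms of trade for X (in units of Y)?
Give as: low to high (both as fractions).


Opportunity cost of X for Country A = hours_X / hours_Y = 2/1 = 2 units of Y
Opportunity cost of X for Country B = hours_X / hours_Y = 9/5 = 9/5 units of Y
Terms of trade must be between the two opportunity costs.
Range: 9/5 to 2

9/5 to 2


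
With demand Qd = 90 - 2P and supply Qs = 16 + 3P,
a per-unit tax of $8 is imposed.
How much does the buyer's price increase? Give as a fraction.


With a per-unit tax, the buyer's price increase depends on relative slopes.
Supply slope: d = 3, Demand slope: b = 2
Buyer's price increase = d * tax / (b + d)
= 3 * 8 / (2 + 3)
= 24 / 5 = 24/5

24/5


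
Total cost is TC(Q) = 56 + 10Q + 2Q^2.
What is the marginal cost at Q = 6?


MC = dTC/dQ = 10 + 2*2*Q
At Q = 6:
MC = 10 + 4*6
MC = 10 + 24 = 34

34


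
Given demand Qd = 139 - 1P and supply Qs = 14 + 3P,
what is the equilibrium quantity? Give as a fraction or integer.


First find equilibrium price:
139 - 1P = 14 + 3P
P* = 125/4 = 125/4
Then substitute into demand:
Q* = 139 - 1 * 125/4 = 431/4

431/4


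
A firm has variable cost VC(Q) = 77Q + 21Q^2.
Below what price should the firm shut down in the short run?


AVC(Q) = VC(Q)/Q = 77 + 21Q
AVC is increasing in Q, so minimum AVC is at Q -> 0+.
Min AVC = 77
The firm should shut down if P < 77.

77


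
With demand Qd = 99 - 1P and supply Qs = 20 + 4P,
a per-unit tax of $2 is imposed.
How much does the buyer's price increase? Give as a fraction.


With a per-unit tax, the buyer's price increase depends on relative slopes.
Supply slope: d = 4, Demand slope: b = 1
Buyer's price increase = d * tax / (b + d)
= 4 * 2 / (1 + 4)
= 8 / 5 = 8/5

8/5


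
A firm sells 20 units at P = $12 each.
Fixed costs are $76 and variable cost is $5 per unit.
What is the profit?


Total Revenue = P * Q = 12 * 20 = $240
Total Cost = FC + VC*Q = 76 + 5*20 = $176
Profit = TR - TC = 240 - 176 = $64

$64


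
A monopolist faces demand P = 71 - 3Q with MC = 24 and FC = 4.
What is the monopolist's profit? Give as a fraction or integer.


MR = MC: 71 - 6Q = 24
Q* = 47/6
P* = 71 - 3*47/6 = 95/2
Profit = (P* - MC)*Q* - FC
= (95/2 - 24)*47/6 - 4
= 47/2*47/6 - 4
= 2209/12 - 4 = 2161/12

2161/12


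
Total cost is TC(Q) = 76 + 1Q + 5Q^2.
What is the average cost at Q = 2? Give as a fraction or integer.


TC(2) = 76 + 1*2 + 5*2^2
TC(2) = 76 + 2 + 20 = 98
AC = TC/Q = 98/2 = 49

49


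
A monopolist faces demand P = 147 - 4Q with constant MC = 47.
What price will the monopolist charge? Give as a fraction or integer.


MR = 147 - 8Q
Set MR = MC: 147 - 8Q = 47
Q* = 25/2
Substitute into demand:
P* = 147 - 4*25/2 = 97

97


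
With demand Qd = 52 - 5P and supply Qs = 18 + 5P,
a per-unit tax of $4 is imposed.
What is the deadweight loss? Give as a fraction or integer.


Pre-tax equilibrium quantity: Q* = 35
Post-tax equilibrium quantity: Q_tax = 25
Reduction in quantity: Q* - Q_tax = 10
DWL = (1/2) * tax * (Q* - Q_tax)
DWL = (1/2) * 4 * 10 = 20

20


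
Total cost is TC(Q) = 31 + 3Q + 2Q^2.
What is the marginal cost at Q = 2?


MC = dTC/dQ = 3 + 2*2*Q
At Q = 2:
MC = 3 + 4*2
MC = 3 + 8 = 11

11


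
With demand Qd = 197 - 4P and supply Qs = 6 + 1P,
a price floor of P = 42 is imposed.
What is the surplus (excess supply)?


At P = 42:
Qd = 197 - 4*42 = 29
Qs = 6 + 1*42 = 48
Surplus = Qs - Qd = 48 - 29 = 19

19


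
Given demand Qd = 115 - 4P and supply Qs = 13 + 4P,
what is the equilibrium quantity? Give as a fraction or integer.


First find equilibrium price:
115 - 4P = 13 + 4P
P* = 102/8 = 51/4
Then substitute into demand:
Q* = 115 - 4 * 51/4 = 64

64


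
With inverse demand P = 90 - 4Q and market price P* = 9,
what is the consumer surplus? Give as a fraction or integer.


Maximum willingness to pay (at Q=0): P_max = 90
Quantity demanded at P* = 9:
Q* = (90 - 9)/4 = 81/4
CS = (1/2) * Q* * (P_max - P*)
CS = (1/2) * 81/4 * (90 - 9)
CS = (1/2) * 81/4 * 81 = 6561/8

6561/8


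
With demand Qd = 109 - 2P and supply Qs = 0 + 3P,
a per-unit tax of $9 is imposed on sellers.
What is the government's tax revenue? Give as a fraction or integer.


With tax on sellers, new supply: Qs' = 0 + 3(P - 9)
= 3P - 27
New equilibrium quantity:
Q_new = 273/5
Tax revenue = tax * Q_new = 9 * 273/5 = 2457/5

2457/5


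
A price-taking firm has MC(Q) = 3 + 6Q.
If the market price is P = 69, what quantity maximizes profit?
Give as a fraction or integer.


In perfect competition, profit is maximized where P = MC.
69 = 3 + 6Q
66 = 6Q
Q* = 66/6 = 11

11


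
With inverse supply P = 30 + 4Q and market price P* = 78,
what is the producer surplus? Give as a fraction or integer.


Minimum supply price (at Q=0): P_min = 30
Quantity supplied at P* = 78:
Q* = (78 - 30)/4 = 12
PS = (1/2) * Q* * (P* - P_min)
PS = (1/2) * 12 * (78 - 30)
PS = (1/2) * 12 * 48 = 288

288


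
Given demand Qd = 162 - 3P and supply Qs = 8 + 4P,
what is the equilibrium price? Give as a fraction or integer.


At equilibrium, Qd = Qs.
162 - 3P = 8 + 4P
162 - 8 = 3P + 4P
154 = 7P
P* = 154/7 = 22

22


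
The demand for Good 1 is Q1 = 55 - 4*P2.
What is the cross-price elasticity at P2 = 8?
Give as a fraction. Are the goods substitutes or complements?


dQ1/dP2 = -4
At P2 = 8: Q1 = 55 - 4*8 = 23
Exy = (dQ1/dP2)(P2/Q1) = -4 * 8 / 23 = -32/23
Since Exy < 0, the goods are complements.

-32/23 (complements)


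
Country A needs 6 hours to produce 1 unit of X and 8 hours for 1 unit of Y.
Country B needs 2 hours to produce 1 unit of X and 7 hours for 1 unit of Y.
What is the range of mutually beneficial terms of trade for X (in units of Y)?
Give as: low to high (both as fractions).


Opportunity cost of X for Country A = hours_X / hours_Y = 6/8 = 3/4 units of Y
Opportunity cost of X for Country B = hours_X / hours_Y = 2/7 = 2/7 units of Y
Terms of trade must be between the two opportunity costs.
Range: 2/7 to 3/4

2/7 to 3/4


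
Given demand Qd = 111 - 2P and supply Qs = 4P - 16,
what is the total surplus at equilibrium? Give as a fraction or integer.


Find equilibrium: 111 - 2P = 4P - 16
111 + 16 = 6P
P* = 127/6 = 127/6
Q* = 4*127/6 - 16 = 206/3
Inverse demand: P = 111/2 - Q/2, so P_max = 111/2
Inverse supply: P = 4 + Q/4, so P_min = 4
CS = (1/2) * 206/3 * (111/2 - 127/6) = 10609/9
PS = (1/2) * 206/3 * (127/6 - 4) = 10609/18
TS = CS + PS = 10609/9 + 10609/18 = 10609/6

10609/6


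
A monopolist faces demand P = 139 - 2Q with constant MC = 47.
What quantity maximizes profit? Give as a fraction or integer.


TR = P*Q = (139 - 2Q)Q = 139Q - 2Q^2
MR = dTR/dQ = 139 - 4Q
Set MR = MC:
139 - 4Q = 47
92 = 4Q
Q* = 92/4 = 23

23


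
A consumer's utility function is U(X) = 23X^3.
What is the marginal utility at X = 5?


MU = dU/dX = 23*3*X^(3-1)
MU = 69*X^2
At X = 5:
MU = 69 * 5^2
MU = 69 * 25 = 1725

1725


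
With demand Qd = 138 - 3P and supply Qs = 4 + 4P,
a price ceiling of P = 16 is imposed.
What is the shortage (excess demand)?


At P = 16:
Qd = 138 - 3*16 = 90
Qs = 4 + 4*16 = 68
Shortage = Qd - Qs = 90 - 68 = 22

22


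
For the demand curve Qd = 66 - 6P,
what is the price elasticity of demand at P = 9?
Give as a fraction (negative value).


dQ/dP = -6
At P = 9: Q = 66 - 6*9 = 12
E = (dQ/dP)(P/Q) = (-6)(9/12) = -9/2

-9/2


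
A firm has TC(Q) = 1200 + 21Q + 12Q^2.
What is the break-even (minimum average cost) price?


AC(Q) = 1200/Q + 21 + 12Q
To minimize: dAC/dQ = -1200/Q^2 + 12 = 0
Q^2 = 1200/12 = 100
Q* = 10
Min AC = 1200/10 + 21 + 12*10
Min AC = 120 + 21 + 120 = 261

261


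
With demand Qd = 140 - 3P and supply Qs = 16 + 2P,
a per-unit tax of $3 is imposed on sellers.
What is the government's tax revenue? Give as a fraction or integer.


With tax on sellers, new supply: Qs' = 16 + 2(P - 3)
= 10 + 2P
New equilibrium quantity:
Q_new = 62
Tax revenue = tax * Q_new = 3 * 62 = 186

186


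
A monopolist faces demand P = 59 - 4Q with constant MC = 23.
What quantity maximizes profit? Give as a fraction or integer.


TR = P*Q = (59 - 4Q)Q = 59Q - 4Q^2
MR = dTR/dQ = 59 - 8Q
Set MR = MC:
59 - 8Q = 23
36 = 8Q
Q* = 36/8 = 9/2

9/2


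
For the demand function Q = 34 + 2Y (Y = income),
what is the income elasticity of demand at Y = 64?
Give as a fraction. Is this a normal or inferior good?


dQ/dY = 2
At Y = 64: Q = 34 + 2*64 = 162
Ey = (dQ/dY)(Y/Q) = 2 * 64 / 162 = 64/81
Since Ey > 0, this is a normal good.

64/81 (normal good)


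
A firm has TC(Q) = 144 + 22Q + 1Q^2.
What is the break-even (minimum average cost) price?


AC(Q) = 144/Q + 22 + 1Q
To minimize: dAC/dQ = -144/Q^2 + 1 = 0
Q^2 = 144/1 = 144
Q* = 12
Min AC = 144/12 + 22 + 1*12
Min AC = 12 + 22 + 12 = 46

46


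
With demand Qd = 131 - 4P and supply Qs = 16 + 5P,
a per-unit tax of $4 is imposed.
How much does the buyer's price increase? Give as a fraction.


With a per-unit tax, the buyer's price increase depends on relative slopes.
Supply slope: d = 5, Demand slope: b = 4
Buyer's price increase = d * tax / (b + d)
= 5 * 4 / (4 + 5)
= 20 / 9 = 20/9

20/9


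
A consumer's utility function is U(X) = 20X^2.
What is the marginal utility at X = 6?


MU = dU/dX = 20*2*X^(2-1)
MU = 40*X^1
At X = 6:
MU = 40 * 6^1
MU = 40 * 6 = 240

240


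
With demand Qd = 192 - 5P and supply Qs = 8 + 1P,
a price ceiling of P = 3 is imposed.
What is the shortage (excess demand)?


At P = 3:
Qd = 192 - 5*3 = 177
Qs = 8 + 1*3 = 11
Shortage = Qd - Qs = 177 - 11 = 166

166


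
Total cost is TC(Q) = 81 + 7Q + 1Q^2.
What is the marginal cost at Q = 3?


MC = dTC/dQ = 7 + 2*1*Q
At Q = 3:
MC = 7 + 2*3
MC = 7 + 6 = 13

13


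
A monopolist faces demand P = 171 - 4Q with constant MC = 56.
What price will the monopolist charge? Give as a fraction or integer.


MR = 171 - 8Q
Set MR = MC: 171 - 8Q = 56
Q* = 115/8
Substitute into demand:
P* = 171 - 4*115/8 = 227/2

227/2


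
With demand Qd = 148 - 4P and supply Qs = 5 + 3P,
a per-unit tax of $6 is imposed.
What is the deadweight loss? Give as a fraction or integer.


Pre-tax equilibrium quantity: Q* = 464/7
Post-tax equilibrium quantity: Q_tax = 56
Reduction in quantity: Q* - Q_tax = 72/7
DWL = (1/2) * tax * (Q* - Q_tax)
DWL = (1/2) * 6 * 72/7 = 216/7

216/7


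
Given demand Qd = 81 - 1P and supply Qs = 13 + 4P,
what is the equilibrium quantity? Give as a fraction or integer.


First find equilibrium price:
81 - 1P = 13 + 4P
P* = 68/5 = 68/5
Then substitute into demand:
Q* = 81 - 1 * 68/5 = 337/5

337/5


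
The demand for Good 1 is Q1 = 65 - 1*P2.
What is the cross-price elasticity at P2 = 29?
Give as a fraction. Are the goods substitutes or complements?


dQ1/dP2 = -1
At P2 = 29: Q1 = 65 - 1*29 = 36
Exy = (dQ1/dP2)(P2/Q1) = -1 * 29 / 36 = -29/36
Since Exy < 0, the goods are complements.

-29/36 (complements)


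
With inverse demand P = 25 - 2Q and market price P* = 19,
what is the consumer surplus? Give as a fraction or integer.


Maximum willingness to pay (at Q=0): P_max = 25
Quantity demanded at P* = 19:
Q* = (25 - 19)/2 = 3
CS = (1/2) * Q* * (P_max - P*)
CS = (1/2) * 3 * (25 - 19)
CS = (1/2) * 3 * 6 = 9

9


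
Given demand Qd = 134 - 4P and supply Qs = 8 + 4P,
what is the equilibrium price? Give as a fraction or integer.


At equilibrium, Qd = Qs.
134 - 4P = 8 + 4P
134 - 8 = 4P + 4P
126 = 8P
P* = 126/8 = 63/4

63/4


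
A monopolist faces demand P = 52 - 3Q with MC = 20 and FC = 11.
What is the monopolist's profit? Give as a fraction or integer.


MR = MC: 52 - 6Q = 20
Q* = 16/3
P* = 52 - 3*16/3 = 36
Profit = (P* - MC)*Q* - FC
= (36 - 20)*16/3 - 11
= 16*16/3 - 11
= 256/3 - 11 = 223/3

223/3


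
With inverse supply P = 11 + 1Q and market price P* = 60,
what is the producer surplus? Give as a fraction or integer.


Minimum supply price (at Q=0): P_min = 11
Quantity supplied at P* = 60:
Q* = (60 - 11)/1 = 49
PS = (1/2) * Q* * (P* - P_min)
PS = (1/2) * 49 * (60 - 11)
PS = (1/2) * 49 * 49 = 2401/2

2401/2


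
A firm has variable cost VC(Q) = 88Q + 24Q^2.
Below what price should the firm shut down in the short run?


AVC(Q) = VC(Q)/Q = 88 + 24Q
AVC is increasing in Q, so minimum AVC is at Q -> 0+.
Min AVC = 88
The firm should shut down if P < 88.

88
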